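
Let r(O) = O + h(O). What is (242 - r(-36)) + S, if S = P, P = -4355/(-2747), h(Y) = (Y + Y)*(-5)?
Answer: -3297/41 ≈ -80.415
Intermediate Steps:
h(Y) = -10*Y (h(Y) = (2*Y)*(-5) = -10*Y)
r(O) = -9*O (r(O) = O - 10*O = -9*O)
P = 65/41 (P = -4355*(-1/2747) = 65/41 ≈ 1.5854)
S = 65/41 ≈ 1.5854
(242 - r(-36)) + S = (242 - (-9)*(-36)) + 65/41 = (242 - 1*324) + 65/41 = (242 - 324) + 65/41 = -82 + 65/41 = -3297/41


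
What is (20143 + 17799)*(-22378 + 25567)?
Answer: 120997038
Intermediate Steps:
(20143 + 17799)*(-22378 + 25567) = 37942*3189 = 120997038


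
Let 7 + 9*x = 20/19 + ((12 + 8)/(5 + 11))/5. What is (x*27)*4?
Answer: -1299/19 ≈ -68.368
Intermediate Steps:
x = -433/684 (x = -7/9 + (20/19 + ((12 + 8)/(5 + 11))/5)/9 = -7/9 + (20*(1/19) + (20/16)*(⅕))/9 = -7/9 + (20/19 + (20*(1/16))*(⅕))/9 = -7/9 + (20/19 + (5/4)*(⅕))/9 = -7/9 + (20/19 + ¼)/9 = -7/9 + (⅑)*(99/76) = -7/9 + 11/76 = -433/684 ≈ -0.63304)
(x*27)*4 = -433/684*27*4 = -1299/76*4 = -1299/19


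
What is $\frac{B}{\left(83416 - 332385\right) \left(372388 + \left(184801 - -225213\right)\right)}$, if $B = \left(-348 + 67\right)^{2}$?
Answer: $- \frac{78961}{194793843538} \approx -4.0536 \cdot 10^{-7}$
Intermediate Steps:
$B = 78961$ ($B = \left(-281\right)^{2} = 78961$)
$\frac{B}{\left(83416 - 332385\right) \left(372388 + \left(184801 - -225213\right)\right)} = \frac{78961}{\left(83416 - 332385\right) \left(372388 + \left(184801 - -225213\right)\right)} = \frac{78961}{\left(-248969\right) \left(372388 + \left(184801 + 225213\right)\right)} = \frac{78961}{\left(-248969\right) \left(372388 + 410014\right)} = \frac{78961}{\left(-248969\right) 782402} = \frac{78961}{-194793843538} = 78961 \left(- \frac{1}{194793843538}\right) = - \frac{78961}{194793843538}$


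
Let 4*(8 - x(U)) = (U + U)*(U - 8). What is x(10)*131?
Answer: -262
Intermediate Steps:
x(U) = 8 - U*(-8 + U)/2 (x(U) = 8 - (U + U)*(U - 8)/4 = 8 - 2*U*(-8 + U)/4 = 8 - U*(-8 + U)/2)
x(10)*131 = (8 + 4*10 - ½*10²)*131 = (8 + 40 - ½*100)*131 = (8 + 40 - 50)*131 = -2*131 = -262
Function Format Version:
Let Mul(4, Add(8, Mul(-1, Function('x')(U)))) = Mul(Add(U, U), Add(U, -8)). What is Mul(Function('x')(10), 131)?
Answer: -262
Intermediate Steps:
Function('x')(U) = Add(8, Mul(Rational(-1, 2), U, Add(-8, U))) (Function('x')(U) = Add(8, Mul(Rational(-1, 4), Mul(Add(U, U), Add(U, -8)))) = Add(8, Mul(Rational(-1, 4), Mul(Mul(2, U), Add(-8, U)))) = Add(8, Mul(Rational(-1, 4), Mul(2, U, Add(-8, U)))) = Add(8, Mul(Rational(-1, 2), U, Add(-8, U))))
Mul(Function('x')(10), 131) = Mul(Add(8, Mul(4, 10), Mul(Rational(-1, 2), Pow(10, 2))), 131) = Mul(Add(8, 40, Mul(Rational(-1, 2), 100)), 131) = Mul(Add(8, 40, -50), 131) = Mul(-2, 131) = -262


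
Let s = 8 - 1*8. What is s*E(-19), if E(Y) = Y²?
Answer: 0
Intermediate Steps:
s = 0 (s = 8 - 8 = 0)
s*E(-19) = 0*(-19)² = 0*361 = 0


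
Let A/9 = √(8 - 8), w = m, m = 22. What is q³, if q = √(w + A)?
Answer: 22*√22 ≈ 103.19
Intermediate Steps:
w = 22
A = 0 (A = 9*√(8 - 8) = 9*√0 = 9*0 = 0)
q = √22 (q = √(22 + 0) = √22 ≈ 4.6904)
q³ = (√22)³ = 22*√22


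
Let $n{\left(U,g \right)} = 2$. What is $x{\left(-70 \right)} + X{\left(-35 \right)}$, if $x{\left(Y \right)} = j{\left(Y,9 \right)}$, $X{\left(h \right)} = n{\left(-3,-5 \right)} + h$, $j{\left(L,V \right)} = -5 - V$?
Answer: $-47$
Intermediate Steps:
$X{\left(h \right)} = 2 + h$
$x{\left(Y \right)} = -14$ ($x{\left(Y \right)} = -5 - 9 = -14$)
$x{\left(-70 \right)} + X{\left(-35 \right)} = -14 + \left(2 - 35\right) = -14 - 33 = -47$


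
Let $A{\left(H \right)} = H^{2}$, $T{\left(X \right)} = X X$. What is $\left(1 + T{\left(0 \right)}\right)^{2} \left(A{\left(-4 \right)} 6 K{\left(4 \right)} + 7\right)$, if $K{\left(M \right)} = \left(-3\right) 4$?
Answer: $-1145$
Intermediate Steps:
$T{\left(X \right)} = X^{2}$
$K{\left(M \right)} = -12$
$\left(1 + T{\left(0 \right)}\right)^{2} \left(A{\left(-4 \right)} 6 K{\left(4 \right)} + 7\right) = \left(1 + 0^{2}\right)^{2} \left(\left(-4\right)^{2} \cdot 6 \left(-12\right) + 7\right) = \left(1 + 0\right)^{2} \left(16 \cdot 6 \left(-12\right) + 7\right) = 1^{2} \left(96 \left(-12\right) + 7\right) = 1 \left(-1152 + 7\right) = 1 \left(-1145\right) = -1145$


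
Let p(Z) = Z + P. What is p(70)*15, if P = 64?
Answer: 2010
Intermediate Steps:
p(Z) = 64 + Z (p(Z) = Z + 64 = 64 + Z)
p(70)*15 = (64 + 70)*15 = 134*15 = 2010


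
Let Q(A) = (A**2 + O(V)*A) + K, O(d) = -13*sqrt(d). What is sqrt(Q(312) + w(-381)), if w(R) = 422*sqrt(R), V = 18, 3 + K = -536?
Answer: sqrt(96805 - 12168*sqrt(2) + 422*I*sqrt(381)) ≈ 282.51 + 14.579*I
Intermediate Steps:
K = -539 (K = -3 - 536 = -539)
Q(A) = -539 + A**2 - 39*A*sqrt(2) (Q(A) = (A**2 + (-39*sqrt(2))*A) - 539 = (A**2 - 39*A*sqrt(2)) - 539 = -539 + A**2 - 39*A*sqrt(2))
sqrt(Q(312) + w(-381)) = sqrt((-539 + 312**2 - 39*312*sqrt(2)) + 422*sqrt(-381)) = sqrt((-539 + 97344 - 12168*sqrt(2)) + 422*(I*sqrt(381))) = sqrt((96805 - 12168*sqrt(2)) + 422*I*sqrt(381)) = sqrt(96805 - 12168*sqrt(2) + 422*I*sqrt(381))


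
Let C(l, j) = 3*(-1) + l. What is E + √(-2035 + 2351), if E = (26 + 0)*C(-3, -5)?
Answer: -156 + 2*√79 ≈ -138.22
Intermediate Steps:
C(l, j) = -3 + l
E = -156 (E = (26 + 0)*(-3 - 3) = 26*(-6) = -156)
E + √(-2035 + 2351) = -156 + √(-2035 + 2351) = -156 + √316 = -156 + 2*√79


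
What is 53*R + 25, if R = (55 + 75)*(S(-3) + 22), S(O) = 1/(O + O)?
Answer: 451370/3 ≈ 1.5046e+5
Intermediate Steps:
S(O) = 1/(2*O)
R = 8515/3 (R = (55 + 75)*((½)/(-3) + 22) = 130*((½)*(-⅓) + 22) = 130*(-⅙ + 22) = 130*(131/6) = 8515/3 ≈ 2838.3)
53*R + 25 = 53*(8515/3) + 25 = 451295/3 + 25 = 451370/3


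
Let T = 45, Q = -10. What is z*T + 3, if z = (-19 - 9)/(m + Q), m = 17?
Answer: -177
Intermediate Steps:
z = -4 (z = (-19 - 9)/(17 - 10) = -28/7 = -28*⅐ = -4)
z*T + 3 = -4*45 + 3 = -180 + 3 = -177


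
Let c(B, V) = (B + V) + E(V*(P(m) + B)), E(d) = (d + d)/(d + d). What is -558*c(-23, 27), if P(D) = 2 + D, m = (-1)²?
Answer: -2790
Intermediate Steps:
m = 1
E(d) = 1 (E(d) = (2*d)/((2*d)) = (2*d)*(1/(2*d)) = 1)
c(B, V) = 1 + B + V (c(B, V) = (B + V) + 1 = 1 + B + V)
-558*c(-23, 27) = -558*(1 - 23 + 27) = -558*5 = -2790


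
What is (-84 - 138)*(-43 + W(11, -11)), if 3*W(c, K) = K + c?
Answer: 9546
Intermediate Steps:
W(c, K) = K/3 + c/3 (W(c, K) = (K + c)/3 = K/3 + c/3)
(-84 - 138)*(-43 + W(11, -11)) = (-84 - 138)*(-43 + ((⅓)*(-11) + (⅓)*11)) = -222*(-43 + (-11/3 + 11/3)) = -222*(-43 + 0) = -222*(-43) = 9546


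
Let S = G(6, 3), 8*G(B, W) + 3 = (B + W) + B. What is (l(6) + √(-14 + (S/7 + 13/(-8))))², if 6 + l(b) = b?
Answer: -863/56 ≈ -15.411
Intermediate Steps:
G(B, W) = -3/8 + B/4 + W/8 (G(B, W) = -3/8 + ((B + W) + B)/8 = -3/8 + (W + 2*B)/8 = -3/8 + (B/4 + W/8) = -3/8 + B/4 + W/8)
S = 3/2 (S = -3/8 + (¼)*6 + (⅛)*3 = -3/8 + 3/2 + 3/8 = 3/2 ≈ 1.5000)
l(b) = -6 + b
(l(6) + √(-14 + (S/7 + 13/(-8))))² = ((-6 + 6) + √(-14 + ((3/2)/7 + 13/(-8))))² = (0 + √(-14 + ((3/2)*(⅐) + 13*(-⅛))))² = (0 + √(-14 + (3/14 - 13/8)))² = (0 + √(-14 - 79/56))² = (0 + √(-863/56))² = (0 + I*√12082/28)² = (I*√12082/28)² = -863/56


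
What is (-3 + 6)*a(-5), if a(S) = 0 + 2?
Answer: 6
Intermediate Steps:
a(S) = 2
(-3 + 6)*a(-5) = (-3 + 6)*2 = 3*2 = 6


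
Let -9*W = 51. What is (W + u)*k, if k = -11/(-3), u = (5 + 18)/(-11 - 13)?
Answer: -583/24 ≈ -24.292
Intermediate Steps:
u = -23/24 (u = 23/(-24) = 23*(-1/24) = -23/24 ≈ -0.95833)
W = -17/3 (W = -⅑*51 = -17/3 ≈ -5.6667)
k = 11/3 (k = -11*(-⅓) = 11/3 ≈ 3.6667)
(W + u)*k = (-17/3 - 23/24)*(11/3) = -53/8*11/3 = -583/24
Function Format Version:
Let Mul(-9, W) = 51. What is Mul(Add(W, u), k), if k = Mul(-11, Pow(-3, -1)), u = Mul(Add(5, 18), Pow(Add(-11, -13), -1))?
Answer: Rational(-583, 24) ≈ -24.292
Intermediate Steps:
u = Rational(-23, 24) (u = Mul(23, Pow(-24, -1)) = Mul(23, Rational(-1, 24)) = Rational(-23, 24) ≈ -0.95833)
W = Rational(-17, 3) (W = Mul(Rational(-1, 9), 51) = Rational(-17, 3) ≈ -5.6667)
k = Rational(11, 3) (k = Mul(-11, Rational(-1, 3)) = Rational(11, 3) ≈ 3.6667)
Mul(Add(W, u), k) = Mul(Add(Rational(-17, 3), Rational(-23, 24)), Rational(11, 3)) = Mul(Rational(-53, 8), Rational(11, 3)) = Rational(-583, 24)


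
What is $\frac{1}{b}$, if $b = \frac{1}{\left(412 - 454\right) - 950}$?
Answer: $-992$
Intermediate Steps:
$b = - \frac{1}{992}$ ($b = \frac{1}{\left(412 - 454\right) - 950} = \frac{1}{-42 - 950} = \frac{1}{-992} = - \frac{1}{992} \approx -0.0010081$)
$\frac{1}{b} = \frac{1}{- \frac{1}{992}} = -992$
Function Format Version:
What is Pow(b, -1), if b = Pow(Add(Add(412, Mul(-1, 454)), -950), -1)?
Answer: -992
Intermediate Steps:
b = Rational(-1, 992) (b = Pow(Add(Add(412, -454), -950), -1) = Pow(Add(-42, -950), -1) = Pow(-992, -1) = Rational(-1, 992) ≈ -0.0010081)
Pow(b, -1) = Pow(Rational(-1, 992), -1) = -992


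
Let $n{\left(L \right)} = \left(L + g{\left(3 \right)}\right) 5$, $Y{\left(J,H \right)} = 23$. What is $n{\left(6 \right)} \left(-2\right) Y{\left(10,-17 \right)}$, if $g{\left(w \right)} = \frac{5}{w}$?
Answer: $- \frac{5290}{3} \approx -1763.3$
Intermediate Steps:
$n{\left(L \right)} = \frac{25}{3} + 5 L$ ($n{\left(L \right)} = \left(L + \frac{5}{3}\right) 5 = \left(\frac{5}{3} + L\right) 5 = \frac{25}{3} + 5 L$)
$n{\left(6 \right)} \left(-2\right) Y{\left(10,-17 \right)} = \left(\frac{25}{3} + 5 \cdot 6\right) \left(-2\right) 23 = \left(\frac{25}{3} + 30\right) \left(-2\right) 23 = \frac{115}{3} \left(-2\right) 23 = \left(- \frac{230}{3}\right) 23 = - \frac{5290}{3}$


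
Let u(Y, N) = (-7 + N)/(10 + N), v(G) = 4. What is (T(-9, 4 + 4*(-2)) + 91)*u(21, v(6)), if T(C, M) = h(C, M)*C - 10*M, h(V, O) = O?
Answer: -501/14 ≈ -35.786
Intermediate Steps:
T(C, M) = -10*M + C*M (T(C, M) = M*C - 10*M = C*M - 10*M = -10*M + C*M)
u(Y, N) = (-7 + N)/(10 + N)
(T(-9, 4 + 4*(-2)) + 91)*u(21, v(6)) = ((4 + 4*(-2))*(-10 - 9) + 91)*((-7 + 4)/(10 + 4)) = ((4 - 8)*(-19) + 91)*(-3/14) = (-4*(-19) + 91)*((1/14)*(-3)) = (76 + 91)*(-3/14) = 167*(-3/14) = -501/14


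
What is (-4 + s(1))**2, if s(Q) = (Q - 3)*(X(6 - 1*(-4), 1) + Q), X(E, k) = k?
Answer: 64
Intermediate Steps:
s(Q) = (1 + Q)*(-3 + Q) (s(Q) = (Q - 3)*(1 + Q) = (-3 + Q)*(1 + Q) = (1 + Q)*(-3 + Q))
(-4 + s(1))**2 = (-4 + (-3 + 1**2 - 2*1))**2 = (-4 + (-3 + 1 - 2))**2 = (-4 - 4)**2 = (-8)**2 = 64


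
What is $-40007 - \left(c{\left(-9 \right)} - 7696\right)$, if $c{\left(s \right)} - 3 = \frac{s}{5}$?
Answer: $- \frac{161561}{5} \approx -32312.0$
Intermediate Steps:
$c{\left(s \right)} = 3 + \frac{s}{5}$
$-40007 - \left(c{\left(-9 \right)} - 7696\right) = -40007 - \left(\left(3 + \frac{1}{5} \left(-9\right)\right) - 7696\right) = -40007 - \left(\left(3 - \frac{9}{5}\right) - 7696\right) = -40007 - \left(\frac{6}{5} - 7696\right) = -40007 - - \frac{38474}{5} = -40007 + \frac{38474}{5} = - \frac{161561}{5}$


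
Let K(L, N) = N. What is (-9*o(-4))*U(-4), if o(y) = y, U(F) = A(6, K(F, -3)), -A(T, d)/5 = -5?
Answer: 900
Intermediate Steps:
A(T, d) = 25 (A(T, d) = -5*(-5) = 25)
U(F) = 25
(-9*o(-4))*U(-4) = -9*(-4)*25 = 36*25 = 900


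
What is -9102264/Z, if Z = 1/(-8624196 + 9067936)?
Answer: -4039038627360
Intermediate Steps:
Z = 1/443740 ≈ 2.2536e-6
-9102264/Z = -9102264/1/443740 = -9102264*443740 = -4039038627360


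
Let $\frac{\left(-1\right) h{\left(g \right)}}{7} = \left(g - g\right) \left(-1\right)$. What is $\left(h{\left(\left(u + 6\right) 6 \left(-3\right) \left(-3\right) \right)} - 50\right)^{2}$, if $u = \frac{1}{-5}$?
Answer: $2500$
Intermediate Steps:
$u = - \frac{1}{5} \approx -0.2$
$h{\left(g \right)} = 0$ ($h{\left(g \right)} = - 7 \left(g - g\right) \left(-1\right) = - 7 \cdot 0 \left(-1\right) = \left(-7\right) 0 = 0$)
$\left(h{\left(\left(u + 6\right) 6 \left(-3\right) \left(-3\right) \right)} - 50\right)^{2} = \left(0 - 50\right)^{2} = \left(-50\right)^{2} = 2500$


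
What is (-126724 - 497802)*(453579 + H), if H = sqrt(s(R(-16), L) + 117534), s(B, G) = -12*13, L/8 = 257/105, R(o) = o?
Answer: -283271878554 - 1873578*sqrt(13042) ≈ -2.8349e+11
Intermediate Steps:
L = 2056/105 (L = 8*(257/105) = 2056/105 ≈ 19.581)
s(B, G) = -156
H = 3*sqrt(13042) (H = sqrt(-156 + 117534) = sqrt(117378) = 3*sqrt(13042) ≈ 342.60)
(-126724 - 497802)*(453579 + H) = (-126724 - 497802)*(453579 + 3*sqrt(13042)) = -624526*(453579 + 3*sqrt(13042)) = -283271878554 - 1873578*sqrt(13042)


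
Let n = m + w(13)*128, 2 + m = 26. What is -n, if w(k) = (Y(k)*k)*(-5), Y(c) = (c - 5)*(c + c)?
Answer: 1730536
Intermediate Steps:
m = 24 (m = -2 + 26 = 24)
Y(c) = 2*c*(-5 + c) (Y(c) = (-5 + c)*(2*c) = 2*c*(-5 + c))
w(k) = -10*k²*(-5 + k) (w(k) = ((2*k*(-5 + k))*k)*(-5) = (2*k²*(-5 + k))*(-5) = -10*k²*(-5 + k))
n = -1730536 (n = 24 + (10*13²*(5 - 1*13))*128 = 24 + (10*169*(5 - 13))*128 = 24 + (10*169*(-8))*128 = 24 - 13520*128 = 24 - 1730560 = -1730536)
-n = -1*(-1730536) = 1730536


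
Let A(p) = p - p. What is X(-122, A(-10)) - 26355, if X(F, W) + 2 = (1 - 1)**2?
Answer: -26357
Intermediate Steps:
A(p) = 0
X(F, W) = -2 (X(F, W) = -2 + (1 - 1)**2 = -2 + 0**2 = -2 + 0 = -2)
X(-122, A(-10)) - 26355 = -2 - 26355 = -26357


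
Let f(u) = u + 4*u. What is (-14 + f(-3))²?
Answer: 841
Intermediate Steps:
f(u) = 5*u
(-14 + f(-3))² = (-14 + 5*(-3))² = (-14 - 15)² = (-29)² = 841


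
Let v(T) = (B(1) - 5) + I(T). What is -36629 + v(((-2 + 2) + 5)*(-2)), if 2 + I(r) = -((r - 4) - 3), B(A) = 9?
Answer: -36610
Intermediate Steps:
I(r) = 5 - r (I(r) = -2 - ((r - 4) - 3) = -2 - ((-4 + r) - 3) = -2 - (-7 + r) = -2 + (7 - r) = 5 - r)
v(T) = 9 - T (v(T) = (9 - 5) + (5 - T) = 4 + (5 - T) = 9 - T)
-36629 + v(((-2 + 2) + 5)*(-2)) = -36629 + (9 - ((-2 + 2) + 5)*(-2)) = -36629 + (9 - (0 + 5)*(-2)) = -36629 + (9 - 5*(-2)) = -36629 + (9 - 1*(-10)) = -36629 + (9 + 10) = -36629 + 19 = -36610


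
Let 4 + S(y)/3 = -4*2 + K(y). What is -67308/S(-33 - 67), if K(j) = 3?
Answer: 22436/9 ≈ 2492.9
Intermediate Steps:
S(y) = -27 (S(y) = -12 + 3*(-4*2 + 3) = -12 + 3*(-8 + 3) = -12 + 3*(-5) = -12 - 15 = -27)
-67308/S(-33 - 67) = -67308/(-27) = -67308*(-1/27) = 22436/9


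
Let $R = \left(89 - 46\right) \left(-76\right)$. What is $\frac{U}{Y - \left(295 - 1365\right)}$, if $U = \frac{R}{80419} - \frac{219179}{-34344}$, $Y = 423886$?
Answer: $\frac{17513919809}{1173690283754016} \approx 1.4922 \cdot 10^{-5}$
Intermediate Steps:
$R = -3268$ ($R = 43 \left(-76\right) = -3268$)
$U = \frac{17513919809}{2761910136}$ ($U = - \frac{3268}{80419} - \frac{219179}{-34344} = \left(-3268\right) \frac{1}{80419} - - \frac{219179}{34344} = - \frac{3268}{80419} + \frac{219179}{34344} = \frac{17513919809}{2761910136} \approx 6.3412$)
$\frac{U}{Y - \left(295 - 1365\right)} = \frac{17513919809}{2761910136 \left(423886 - \left(295 - 1365\right)\right)} = \frac{17513919809}{2761910136 \left(423886 - -1070\right)} = \frac{17513919809}{2761910136 \left(423886 + 1070\right)} = \frac{17513919809}{2761910136 \cdot 424956} = \frac{17513919809}{2761910136} \cdot \frac{1}{424956} = \frac{17513919809}{1173690283754016}$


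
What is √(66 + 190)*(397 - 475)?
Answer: -1248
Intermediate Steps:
√(66 + 190)*(397 - 475) = √256*(-78) = 16*(-78) = -1248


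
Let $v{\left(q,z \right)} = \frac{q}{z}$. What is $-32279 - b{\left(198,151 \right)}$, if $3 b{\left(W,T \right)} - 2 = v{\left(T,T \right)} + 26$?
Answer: $- \frac{96866}{3} \approx -32289.0$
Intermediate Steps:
$b{\left(W,T \right)} = \frac{29}{3}$ ($b{\left(W,T \right)} = \frac{2}{3} + \frac{\frac{T}{T} + 26}{3} = \frac{2}{3} + \frac{1 + 26}{3} = \frac{2}{3} + \frac{1}{3} \cdot 27 = \frac{2}{3} + 9 = \frac{29}{3}$)
$-32279 - b{\left(198,151 \right)} = -32279 - \frac{29}{3} = - \frac{96866}{3}$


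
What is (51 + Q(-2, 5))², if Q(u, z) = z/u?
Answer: 9409/4 ≈ 2352.3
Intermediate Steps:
(51 + Q(-2, 5))² = (51 + 5/(-2))² = (51 + 5*(-½))² = (51 - 5/2)² = (97/2)² = 9409/4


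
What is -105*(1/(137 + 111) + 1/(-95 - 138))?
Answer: 1575/57784 ≈ 0.027257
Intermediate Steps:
-105*(1/(137 + 111) + 1/(-95 - 138)) = -105*(1/248 + 1/(-233)) = -105*(1/248 - 1/233) = -105*(-15/57784) = 1575/57784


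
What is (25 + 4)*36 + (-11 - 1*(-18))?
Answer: 1051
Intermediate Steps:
(25 + 4)*36 + (-11 - 1*(-18)) = 29*36 + (-11 + 18) = 1044 + 7 = 1051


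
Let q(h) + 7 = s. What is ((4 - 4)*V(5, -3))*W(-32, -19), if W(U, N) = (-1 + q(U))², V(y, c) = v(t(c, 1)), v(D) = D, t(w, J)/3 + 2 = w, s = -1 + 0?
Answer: 0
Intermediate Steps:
s = -1
t(w, J) = -6 + 3*w
q(h) = -8 (q(h) = -7 - 1 = -8)
V(y, c) = -6 + 3*c
W(U, N) = 81 (W(U, N) = (-1 - 8)² = (-9)² = 81)
((4 - 4)*V(5, -3))*W(-32, -19) = ((4 - 4)*(-6 + 3*(-3)))*81 = (0*(-6 - 9))*81 = (0*(-15))*81 = 0*81 = 0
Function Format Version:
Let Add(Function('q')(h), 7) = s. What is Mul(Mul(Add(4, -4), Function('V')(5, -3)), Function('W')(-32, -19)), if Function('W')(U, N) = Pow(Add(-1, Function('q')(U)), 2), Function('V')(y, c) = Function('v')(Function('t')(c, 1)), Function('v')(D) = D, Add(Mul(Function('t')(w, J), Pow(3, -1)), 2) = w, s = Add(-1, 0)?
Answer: 0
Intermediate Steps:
s = -1
Function('t')(w, J) = Add(-6, Mul(3, w))
Function('q')(h) = -8 (Function('q')(h) = Add(-7, -1) = -8)
Function('V')(y, c) = Add(-6, Mul(3, c))
Function('W')(U, N) = 81 (Function('W')(U, N) = Pow(Add(-1, -8), 2) = Pow(-9, 2) = 81)
Mul(Mul(Add(4, -4), Function('V')(5, -3)), Function('W')(-32, -19)) = Mul(Mul(Add(4, -4), Add(-6, Mul(3, -3))), 81) = Mul(Mul(0, Add(-6, -9)), 81) = Mul(Mul(0, -15), 81) = Mul(0, 81) = 0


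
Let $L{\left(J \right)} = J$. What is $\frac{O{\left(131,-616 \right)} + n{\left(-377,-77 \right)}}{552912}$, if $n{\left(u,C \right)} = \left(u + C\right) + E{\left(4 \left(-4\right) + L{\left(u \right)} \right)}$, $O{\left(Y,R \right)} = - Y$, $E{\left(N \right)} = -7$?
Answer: $- \frac{37}{34557} \approx -0.0010707$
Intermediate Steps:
$n{\left(u,C \right)} = -7 + C + u$ ($n{\left(u,C \right)} = \left(u + C\right) - 7 = \left(C + u\right) - 7 = -7 + C + u$)
$\frac{O{\left(131,-616 \right)} + n{\left(-377,-77 \right)}}{552912} = \frac{\left(-1\right) 131 - 461}{552912} = \left(-131 - 461\right) \frac{1}{552912} = \left(-592\right) \frac{1}{552912} = - \frac{37}{34557}$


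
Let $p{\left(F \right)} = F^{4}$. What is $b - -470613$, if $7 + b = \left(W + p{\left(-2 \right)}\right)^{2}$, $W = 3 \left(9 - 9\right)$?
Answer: $470862$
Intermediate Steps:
$W = 0$ ($W = 3 \cdot 0 = 0$)
$b = 249$ ($b = -7 + \left(0 + \left(-2\right)^{4}\right)^{2} = -7 + \left(0 + 16\right)^{2} = -7 + 16^{2} = -7 + 256 = 249$)
$b - -470613 = 249 - -470613 = 249 + 470613 = 470862$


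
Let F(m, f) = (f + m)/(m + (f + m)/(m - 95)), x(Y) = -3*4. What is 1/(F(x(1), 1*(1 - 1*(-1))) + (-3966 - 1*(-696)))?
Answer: -637/2082455 ≈ -0.00030589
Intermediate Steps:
x(Y) = -12
F(m, f) = (f + m)/(m + (f + m)/(-95 + m))
1/(F(x(1), 1*(1 - 1*(-1))) + (-3966 - 1*(-696))) = 1/(((-12)² - 95*(1 - 1*(-1)) - 95*(-12) + (1*(1 - 1*(-1)))*(-12))/(1*(1 - 1*(-1)) + (-12)² - 94*(-12)) + (-3966 - 1*(-696))) = 1/((144 - 95*(1 + 1) + 1140 + (1*(1 + 1))*(-12))/(1*(1 + 1) + 144 + 1128) + (-3966 + 696)) = 1/((144 - 95*2 + 1140 + (1*2)*(-12))/(1*2 + 144 + 1128) - 3270) = 1/((144 - 95*2 + 1140 + 2*(-12))/(2 + 144 + 1128) - 3270) = 1/((144 - 190 + 1140 - 24)/1274 - 3270) = 1/((1/1274)*1070 - 3270) = 1/(535/637 - 3270) = 1/(-2082455/637) = -637/2082455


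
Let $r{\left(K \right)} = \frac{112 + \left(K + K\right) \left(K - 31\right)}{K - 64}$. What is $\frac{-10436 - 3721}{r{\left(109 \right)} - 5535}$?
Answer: $\frac{49005}{17843} \approx 2.7465$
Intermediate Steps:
$r{\left(K \right)} = \frac{112 + 2 K \left(-31 + K\right)}{-64 + K}$
$\frac{-10436 - 3721}{r{\left(109 \right)} - 5535} = \frac{-10436 - 3721}{\frac{2 \left(56 + 109^{2} - 3379\right)}{-64 + 109} - 5535} = - \frac{14157}{\frac{2 \left(56 + 11881 - 3379\right)}{45} - 5535} = - \frac{14157}{2 \cdot \frac{1}{45} \cdot 8558 - 5535} = - \frac{14157}{\frac{17116}{45} - 5535} = - \frac{14157}{- \frac{231959}{45}} = \left(-14157\right) \left(- \frac{45}{231959}\right) = \frac{49005}{17843}$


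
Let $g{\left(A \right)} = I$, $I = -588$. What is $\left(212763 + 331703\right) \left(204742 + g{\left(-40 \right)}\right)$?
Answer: $111154911764$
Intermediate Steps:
$g{\left(A \right)} = -588$
$\left(212763 + 331703\right) \left(204742 + g{\left(-40 \right)}\right) = \left(212763 + 331703\right) \left(204742 - 588\right) = 544466 \cdot 204154 = 111154911764$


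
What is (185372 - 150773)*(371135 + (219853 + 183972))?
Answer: 26812841040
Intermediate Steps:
(185372 - 150773)*(371135 + (219853 + 183972)) = 34599*(371135 + 403825) = 34599*774960 = 26812841040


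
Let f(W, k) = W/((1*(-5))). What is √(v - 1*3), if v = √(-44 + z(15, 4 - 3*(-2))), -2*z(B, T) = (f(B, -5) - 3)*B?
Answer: I*√2 ≈ 1.4142*I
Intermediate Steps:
f(W, k) = -W/5 (f(W, k) = W/(-5) = W*(-⅕) = -W/5)
z(B, T) = -B*(-3 - B/5)/2 (z(B, T) = -(-B/5 - 3)*B/2 = -(-3 - B/5)*B/2 = -B*(-3 - B/5)/2)
v = 1 (v = √(-44 + (⅒)*15*(15 + 15)) = √(-44 + (⅒)*15*30) = √(-44 + 45) = √1 = 1)
√(v - 1*3) = √(1 - 1*3) = √(1 - 3) = √(-2) = I*√2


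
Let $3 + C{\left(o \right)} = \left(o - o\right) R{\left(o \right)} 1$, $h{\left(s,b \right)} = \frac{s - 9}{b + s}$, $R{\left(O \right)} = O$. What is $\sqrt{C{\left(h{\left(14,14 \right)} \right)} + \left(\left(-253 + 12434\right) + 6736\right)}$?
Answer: $7 \sqrt{386} \approx 137.53$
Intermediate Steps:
$h{\left(s,b \right)} = \frac{-9 + s}{b + s}$
$C{\left(o \right)} = -3$ ($C{\left(o \right)} = -3 + \left(o - o\right) o 1 = -3 + 0 o 1 = -3 + 0 \cdot 1 = -3 + 0 = -3$)
$\sqrt{C{\left(h{\left(14,14 \right)} \right)} + \left(\left(-253 + 12434\right) + 6736\right)} = \sqrt{-3 + \left(\left(-253 + 12434\right) + 6736\right)} = \sqrt{-3 + \left(12181 + 6736\right)} = \sqrt{-3 + 18917} = \sqrt{18914} = 7 \sqrt{386}$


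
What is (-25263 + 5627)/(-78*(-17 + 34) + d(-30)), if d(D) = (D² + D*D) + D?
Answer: -4909/111 ≈ -44.225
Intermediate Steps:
d(D) = D + 2*D² (d(D) = (D² + D²) + D = 2*D² + D = D + 2*D²)
(-25263 + 5627)/(-78*(-17 + 34) + d(-30)) = (-25263 + 5627)/(-78*(-17 + 34) - 30*(1 + 2*(-30))) = -19636/(-78*17 - 30*(1 - 60)) = -19636/(-1326 - 30*(-59)) = -19636/(-1326 + 1770) = -19636/444 = -19636*1/444 = -4909/111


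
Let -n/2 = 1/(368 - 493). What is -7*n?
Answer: -14/125 ≈ -0.11200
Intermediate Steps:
n = 2/125 (n = -2/(368 - 493) = -2/(-125) = -2*(-1/125) = 2/125 ≈ 0.016000)
-7*n = -7*2/125 = -14/125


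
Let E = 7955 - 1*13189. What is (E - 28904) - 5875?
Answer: -40013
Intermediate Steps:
E = -5234 (E = 7955 - 13189 = -5234)
(E - 28904) - 5875 = (-5234 - 28904) - 5875 = -34138 - 5875 = -40013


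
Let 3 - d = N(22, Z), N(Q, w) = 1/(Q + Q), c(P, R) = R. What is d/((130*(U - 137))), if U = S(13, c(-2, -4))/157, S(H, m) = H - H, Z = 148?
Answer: -131/783640 ≈ -0.00016717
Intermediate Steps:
S(H, m) = 0
N(Q, w) = 1/(2*Q)
d = 131/44 (d = 3 - 1/(2*22) = 3 - 1*1/44 = 3 - 1/44 = 131/44 ≈ 2.9773)
U = 0 (U = 0/157 = 0*(1/157) = 0)
d/((130*(U - 137))) = 131/(44*((130*(0 - 137)))) = 131/(44*((130*(-137)))) = (131/44)/(-17810) = (131/44)*(-1/17810) = -131/783640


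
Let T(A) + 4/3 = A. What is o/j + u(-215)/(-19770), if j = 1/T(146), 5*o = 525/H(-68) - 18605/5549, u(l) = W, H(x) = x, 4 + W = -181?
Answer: -642474493/2005337 ≈ -320.38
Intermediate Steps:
W = -185 (W = -4 - 181 = -185)
u(l) = -185
o = -835673/377332 (o = (525/(-68) - 18605/5549)/5 = (525*(-1/68) - 18605*1/5549)/5 = (-525/68 - 18605/5549)/5 = (⅕)*(-4178365/377332) = -835673/377332 ≈ -2.2147)
T(A) = -4/3 + A
j = 3/434 (j = 1/(-4/3 + 146) = 1/(434/3) = 3/434 ≈ 0.0069124)
o/j + u(-215)/(-19770) = -835673/(377332*3/434) - 185/(-19770) = -835673/377332*434/3 - 185*(-1/19770) = -5849711/18258 + 37/3954 = -642474493/2005337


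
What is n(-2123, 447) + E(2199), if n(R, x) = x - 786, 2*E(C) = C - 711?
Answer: 405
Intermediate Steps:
E(C) = -711/2 + C/2 (E(C) = (C - 711)/2 = (-711 + C)/2 = -711/2 + C/2)
n(R, x) = -786 + x
n(-2123, 447) + E(2199) = (-786 + 447) + (-711/2 + (½)*2199) = -339 + (-711/2 + 2199/2) = -339 + 744 = 405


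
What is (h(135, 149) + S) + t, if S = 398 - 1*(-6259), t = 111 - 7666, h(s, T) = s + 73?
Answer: -690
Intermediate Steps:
h(s, T) = 73 + s
t = -7555
S = 6657 (S = 398 + 6259 = 6657)
(h(135, 149) + S) + t = ((73 + 135) + 6657) - 7555 = (208 + 6657) - 7555 = 6865 - 7555 = -690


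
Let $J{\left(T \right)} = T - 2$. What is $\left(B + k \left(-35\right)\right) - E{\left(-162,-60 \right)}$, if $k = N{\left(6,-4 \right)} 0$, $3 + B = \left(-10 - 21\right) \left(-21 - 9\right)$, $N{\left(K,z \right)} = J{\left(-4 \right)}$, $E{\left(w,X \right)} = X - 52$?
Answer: $1039$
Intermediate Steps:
$E{\left(w,X \right)} = -52 + X$
$J{\left(T \right)} = -2 + T$
$N{\left(K,z \right)} = -6$ ($N{\left(K,z \right)} = -2 - 4 = -6$)
$B = 927$ ($B = -3 + \left(-10 - 21\right) \left(-21 - 9\right) = -3 - -930 = -3 + 930 = 927$)
$k = 0$ ($k = \left(-6\right) 0 = 0$)
$\left(B + k \left(-35\right)\right) - E{\left(-162,-60 \right)} = \left(927 + 0 \left(-35\right)\right) - \left(-52 - 60\right) = \left(927 + 0\right) - -112 = 927 + 112 = 1039$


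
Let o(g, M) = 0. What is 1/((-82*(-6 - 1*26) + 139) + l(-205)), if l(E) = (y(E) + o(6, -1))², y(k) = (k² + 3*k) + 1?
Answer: 1/1714873684 ≈ 5.8313e-10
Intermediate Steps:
y(k) = 1 + k² + 3*k
l(E) = (1 + E² + 3*E)² (l(E) = ((1 + E² + 3*E) + 0)² = (1 + E² + 3*E)²)
1/((-82*(-6 - 1*26) + 139) + l(-205)) = 1/((-82*(-6 - 1*26) + 139) + (1 + (-205)² + 3*(-205))²) = 1/((-82*(-6 - 26) + 139) + (1 + 42025 - 615)²) = 1/((-82*(-32) + 139) + 41411²) = 1/((2624 + 139) + 1714870921) = 1/(2763 + 1714870921) = 1/1714873684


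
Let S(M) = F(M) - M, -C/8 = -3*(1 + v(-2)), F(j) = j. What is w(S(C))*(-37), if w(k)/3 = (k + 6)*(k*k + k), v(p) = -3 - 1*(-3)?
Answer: 0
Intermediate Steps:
v(p) = 0 (v(p) = -3 + 3 = 0)
C = 24 (C = -(-24)*(1 + 0) = -(-24) = -8*(-3) = 24)
S(M) = 0 (S(M) = M - M = 0)
w(k) = 3*(6 + k)*(k + k²) (w(k) = 3*((k + 6)*(k*k + k)) = 3*((6 + k)*(k² + k)) = 3*((6 + k)*(k + k²)) = 3*(6 + k)*(k + k²))
w(S(C))*(-37) = (3*0*(6 + 0² + 7*0))*(-37) = (3*0*(6 + 0 + 0))*(-37) = (3*0*6)*(-37) = 0*(-37) = 0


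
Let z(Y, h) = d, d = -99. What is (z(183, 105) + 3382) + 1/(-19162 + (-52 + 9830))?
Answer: 30807671/9384 ≈ 3283.0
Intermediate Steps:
z(Y, h) = -99
(z(183, 105) + 3382) + 1/(-19162 + (-52 + 9830)) = (-99 + 3382) + 1/(-19162 + (-52 + 9830)) = 3283 + 1/(-19162 + 9778) = 3283 + 1/(-9384) = 3283 - 1/9384 = 30807671/9384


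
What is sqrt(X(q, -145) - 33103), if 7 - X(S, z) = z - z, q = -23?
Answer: 2*I*sqrt(8274) ≈ 181.92*I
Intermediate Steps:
X(S, z) = 7 (X(S, z) = 7 - (z - z) = 7 - 1*0 = 7 + 0 = 7)
sqrt(X(q, -145) - 33103) = sqrt(7 - 33103) = sqrt(-33096) = 2*I*sqrt(8274)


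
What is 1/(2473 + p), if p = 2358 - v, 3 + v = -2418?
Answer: 1/7252 ≈ 0.00013789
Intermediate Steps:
v = -2421 (v = -3 - 2418 = -2421)
p = 4779 (p = 2358 - 1*(-2421) = 2358 + 2421 = 4779)
1/(2473 + p) = 1/(2473 + 4779) = 1/7252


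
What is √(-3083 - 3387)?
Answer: I*√6470 ≈ 80.436*I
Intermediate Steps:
√(-3083 - 3387) = √(-6470) = I*√6470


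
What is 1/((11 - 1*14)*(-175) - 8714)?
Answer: -1/8189 ≈ -0.00012212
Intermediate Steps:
1/((11 - 1*14)*(-175) - 8714) = 1/((11 - 14)*(-175) - 8714) = 1/(-3*(-175) - 8714) = 1/(525 - 8714) = 1/(-8189) = -1/8189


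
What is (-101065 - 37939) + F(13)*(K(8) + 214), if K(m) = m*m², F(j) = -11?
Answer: -146990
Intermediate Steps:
K(m) = m³
(-101065 - 37939) + F(13)*(K(8) + 214) = (-101065 - 37939) - 11*(8³ + 214) = -139004 - 11*(512 + 214) = -139004 - 11*726 = -139004 - 7986 = -146990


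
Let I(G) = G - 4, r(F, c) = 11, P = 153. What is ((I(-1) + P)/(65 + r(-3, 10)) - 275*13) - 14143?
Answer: -336605/19 ≈ -17716.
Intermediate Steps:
I(G) = -4 + G
((I(-1) + P)/(65 + r(-3, 10)) - 275*13) - 14143 = (((-4 - 1) + 153)/(65 + 11) - 275*13) - 14143 = ((-5 + 153)/76 - 3575) - 14143 = (148*(1/76) - 3575) - 14143 = (37/19 - 3575) - 14143 = -67888/19 - 14143 = -336605/19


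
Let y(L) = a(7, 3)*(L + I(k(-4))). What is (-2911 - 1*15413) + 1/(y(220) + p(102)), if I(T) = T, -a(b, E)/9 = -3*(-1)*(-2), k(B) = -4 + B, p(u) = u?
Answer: -211642199/11550 ≈ -18324.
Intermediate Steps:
a(b, E) = 54 (a(b, E) = -9*(-3*(-1))*(-2) = -27*(-2) = -9*(-6) = 54)
y(L) = -432 + 54*L (y(L) = 54*(L + (-4 - 4)) = 54*(L - 8) = 54*(-8 + L) = -432 + 54*L)
(-2911 - 1*15413) + 1/(y(220) + p(102)) = (-2911 - 1*15413) + 1/((-432 + 54*220) + 102) = (-2911 - 15413) + 1/((-432 + 11880) + 102) = -18324 + 1/(11448 + 102) = -18324 + 1/11550 = -211642199/11550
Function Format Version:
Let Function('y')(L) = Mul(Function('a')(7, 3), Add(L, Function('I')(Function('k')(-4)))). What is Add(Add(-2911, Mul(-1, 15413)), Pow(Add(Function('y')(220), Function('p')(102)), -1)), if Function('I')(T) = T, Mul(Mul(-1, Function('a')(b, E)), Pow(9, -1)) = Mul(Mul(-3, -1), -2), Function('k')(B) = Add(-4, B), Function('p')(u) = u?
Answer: Rational(-211642199, 11550) ≈ -18324.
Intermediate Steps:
Function('a')(b, E) = 54 (Function('a')(b, E) = Mul(-9, Mul(Mul(-3, -1), -2)) = Mul(-9, Mul(3, -2)) = Mul(-9, -6) = 54)
Function('y')(L) = Add(-432, Mul(54, L)) (Function('y')(L) = Mul(54, Add(L, Add(-4, -4))) = Mul(54, Add(L, -8)) = Mul(54, Add(-8, L)) = Add(-432, Mul(54, L)))
Add(Add(-2911, Mul(-1, 15413)), Pow(Add(Function('y')(220), Function('p')(102)), -1)) = Add(Add(-2911, Mul(-1, 15413)), Pow(Add(Add(-432, Mul(54, 220)), 102), -1)) = Add(Add(-2911, -15413), Pow(Add(Add(-432, 11880), 102), -1)) = Add(-18324, Pow(Add(11448, 102), -1)) = Add(-18324, Pow(11550, -1)) = Add(-18324, Rational(1, 11550)) = Rational(-211642199, 11550)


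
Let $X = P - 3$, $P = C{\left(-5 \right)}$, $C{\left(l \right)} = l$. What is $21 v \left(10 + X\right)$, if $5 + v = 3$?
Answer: $-84$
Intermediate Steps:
$v = -2$ ($v = -5 + 3 = -2$)
$P = -5$
$X = -8$ ($X = -5 - 3 = -8$)
$21 v \left(10 + X\right) = 21 \left(-2\right) \left(10 - 8\right) = \left(-42\right) 2 = -84$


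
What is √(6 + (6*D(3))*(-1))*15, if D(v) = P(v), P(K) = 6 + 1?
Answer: 90*I ≈ 90.0*I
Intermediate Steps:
P(K) = 7
D(v) = 7
√(6 + (6*D(3))*(-1))*15 = √(6 + (6*7)*(-1))*15 = √(6 + 42*(-1))*15 = √(6 - 42)*15 = √(-36)*15 = (6*I)*15 = 90*I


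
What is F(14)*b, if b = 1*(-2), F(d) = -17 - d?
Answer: 62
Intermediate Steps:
b = -2
F(14)*b = (-17 - 1*14)*(-2) = (-17 - 14)*(-2) = -31*(-2) = 62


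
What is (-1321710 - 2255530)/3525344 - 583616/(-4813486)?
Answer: -947596718421/1060574624324 ≈ -0.89347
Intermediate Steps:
(-1321710 - 2255530)/3525344 - 583616/(-4813486) = -3577240*1/3525344 - 583616*(-1/4813486) = -447155/440668 + 291808/2406743 = -947596718421/1060574624324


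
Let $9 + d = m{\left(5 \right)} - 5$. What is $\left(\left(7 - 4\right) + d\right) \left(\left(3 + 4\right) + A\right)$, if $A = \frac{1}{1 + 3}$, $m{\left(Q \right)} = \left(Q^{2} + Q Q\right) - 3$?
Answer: $261$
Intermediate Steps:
$m{\left(Q \right)} = -3 + 2 Q^{2}$ ($m{\left(Q \right)} = \left(Q^{2} + Q^{2}\right) - 3 = 2 Q^{2} - 3 = -3 + 2 Q^{2}$)
$A = \frac{1}{4} \approx 0.25$
$d = 33$ ($d = -9 - \left(8 - 50\right) = -9 + \left(\left(-3 + 2 \cdot 25\right) - 5\right) = -9 + \left(\left(-3 + 50\right) - 5\right) = -9 + \left(47 - 5\right) = -9 + 42 = 33$)
$\left(\left(7 - 4\right) + d\right) \left(\left(3 + 4\right) + A\right) = \left(\left(7 - 4\right) + 33\right) \left(\left(3 + 4\right) + \frac{1}{4}\right) = \left(3 + 33\right) \left(7 + \frac{1}{4}\right) = 36 \cdot \frac{29}{4} = 261$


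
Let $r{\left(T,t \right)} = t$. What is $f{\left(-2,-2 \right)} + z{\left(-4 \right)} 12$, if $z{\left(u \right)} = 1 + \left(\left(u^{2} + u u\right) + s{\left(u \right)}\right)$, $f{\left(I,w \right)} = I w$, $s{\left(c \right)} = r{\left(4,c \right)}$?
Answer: $352$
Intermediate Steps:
$s{\left(c \right)} = c$
$z{\left(u \right)} = 1 + u + 2 u^{2}$ ($z{\left(u \right)} = 1 + \left(\left(u^{2} + u u\right) + u\right) = 1 + \left(\left(u^{2} + u^{2}\right) + u\right) = 1 + \left(2 u^{2} + u\right) = 1 + \left(u + 2 u^{2}\right) = 1 + u + 2 u^{2}$)
$f{\left(-2,-2 \right)} + z{\left(-4 \right)} 12 = \left(-2\right) \left(-2\right) + \left(1 - 4 + 2 \left(-4\right)^{2}\right) 12 = 4 + \left(1 - 4 + 2 \cdot 16\right) 12 = 4 + \left(1 - 4 + 32\right) 12 = 4 + 29 \cdot 12 = 4 + 348 = 352$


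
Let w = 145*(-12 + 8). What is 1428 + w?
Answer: 848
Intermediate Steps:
w = -580 (w = 145*(-4) = -580)
1428 + w = 1428 - 580 = 848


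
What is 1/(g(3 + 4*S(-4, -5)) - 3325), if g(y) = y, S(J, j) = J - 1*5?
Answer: -1/3358 ≈ -0.00029780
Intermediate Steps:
S(J, j) = -5 + J (S(J, j) = J - 5 = -5 + J)
1/(g(3 + 4*S(-4, -5)) - 3325) = 1/((3 + 4*(-5 - 4)) - 3325) = 1/((3 + 4*(-9)) - 3325) = 1/((3 - 36) - 3325) = 1/(-33 - 3325) = 1/(-3358) = -1/3358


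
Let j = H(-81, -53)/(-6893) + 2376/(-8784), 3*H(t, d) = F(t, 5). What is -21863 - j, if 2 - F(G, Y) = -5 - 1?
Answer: -904198751/41358 ≈ -21863.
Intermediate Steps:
F(G, Y) = 8 (F(G, Y) = 2 - (-5 - 1) = 2 - 1*(-6) = 2 + 6 = 8)
H(t, d) = 8/3 (H(t, d) = (⅓)*8 = 8/3)
j = -11203/41358 (j = (8/3)/(-6893) + 2376/(-8784) = (8/3)*(-1/6893) + 2376*(-1/8784) = -8/20679 - 33/122 = -11203/41358 ≈ -0.27088)
-21863 - j = -21863 - 1*(-11203/41358) = -21863 + 11203/41358 = -904198751/41358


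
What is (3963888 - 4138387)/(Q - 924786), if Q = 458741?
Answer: 174499/466045 ≈ 0.37443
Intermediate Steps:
(3963888 - 4138387)/(Q - 924786) = (3963888 - 4138387)/(458741 - 924786) = -174499/(-466045) = -174499*(-1/466045) = 174499/466045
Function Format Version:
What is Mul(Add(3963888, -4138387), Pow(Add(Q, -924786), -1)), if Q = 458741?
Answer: Rational(174499, 466045) ≈ 0.37443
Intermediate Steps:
Mul(Add(3963888, -4138387), Pow(Add(Q, -924786), -1)) = Mul(Add(3963888, -4138387), Pow(Add(458741, -924786), -1)) = Mul(-174499, Pow(-466045, -1)) = Mul(-174499, Rational(-1, 466045)) = Rational(174499, 466045)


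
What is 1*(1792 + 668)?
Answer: 2460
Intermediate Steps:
1*(1792 + 668) = 1*2460 = 2460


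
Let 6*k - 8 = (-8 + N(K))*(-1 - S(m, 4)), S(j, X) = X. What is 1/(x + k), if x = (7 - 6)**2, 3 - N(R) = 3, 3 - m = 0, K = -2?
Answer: 1/9 ≈ 0.11111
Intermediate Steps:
m = 3 (m = 3 - 1*0 = 3 + 0 = 3)
N(R) = 0 (N(R) = 3 - 1*3 = 3 - 3 = 0)
k = 8 (k = 4/3 + ((-8 + 0)*(-1 - 1*4))/6 = 4/3 + (-8*(-1 - 4))/6 = 4/3 + (-8*(-5))/6 = 4/3 + (1/6)*40 = 4/3 + 20/3 = 8)
x = 1 (x = 1**2 = 1)
1/(x + k) = 1/(1 + 8) = 1/9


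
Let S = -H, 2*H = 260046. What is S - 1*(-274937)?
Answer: 144914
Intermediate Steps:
H = 130023 (H = (½)*260046 = 130023)
S = -130023 (S = -1*130023 = -130023)
S - 1*(-274937) = -130023 - 1*(-274937) = -130023 + 274937 = 144914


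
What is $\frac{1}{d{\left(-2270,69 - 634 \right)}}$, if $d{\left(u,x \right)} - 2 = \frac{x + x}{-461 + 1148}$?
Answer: $\frac{687}{244} \approx 2.8156$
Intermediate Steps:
$d{\left(u,x \right)} = 2 + \frac{2 x}{687}$ ($d{\left(u,x \right)} = 2 + \frac{x + x}{-461 + 1148} = 2 + \frac{2 x}{687}$)
$\frac{1}{d{\left(-2270,69 - 634 \right)}} = \frac{1}{2 + \frac{2 \left(69 - 634\right)}{687}} = \frac{1}{2 + \frac{2}{687} \left(-565\right)} = \frac{1}{2 - \frac{1130}{687}} = \frac{1}{\frac{244}{687}} = \frac{687}{244}$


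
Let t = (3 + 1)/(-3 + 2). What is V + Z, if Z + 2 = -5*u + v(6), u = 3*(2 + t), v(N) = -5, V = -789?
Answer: -766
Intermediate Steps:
t = -4 (t = 4/(-1) = 4*(-1) = -4)
u = -6 (u = 3*(2 - 4) = 3*(-2) = -6)
Z = 23 (Z = -2 + (-5*(-6) - 5) = -2 + (30 - 5) = -2 + 25 = 23)
V + Z = -789 + 23 = -766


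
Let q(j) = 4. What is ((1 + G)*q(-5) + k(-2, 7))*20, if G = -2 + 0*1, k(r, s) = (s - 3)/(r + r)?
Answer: -100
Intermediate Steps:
k(r, s) = (-3 + s)/(2*r) (k(r, s) = (-3 + s)/((2*r)) = (-3 + s)*(1/(2*r)) = (-3 + s)/(2*r))
G = -2 (G = -2 + 0 = -2)
((1 + G)*q(-5) + k(-2, 7))*20 = ((1 - 2)*4 + (1/2)*(-3 + 7)/(-2))*20 = (-1*4 + (1/2)*(-1/2)*4)*20 = (-4 - 1)*20 = -5*20 = -100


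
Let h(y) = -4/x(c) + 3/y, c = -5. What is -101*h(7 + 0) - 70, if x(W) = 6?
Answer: -965/21 ≈ -45.952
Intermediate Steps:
h(y) = -⅔ + 3/y (h(y) = -4/6 + 3/y = -4*⅙ + 3/y = -⅔ + 3/y)
-101*h(7 + 0) - 70 = -101*(-⅔ + 3/(7 + 0)) - 70 = -101*(-⅔ + 3/7) - 70 = -101*(-5/21) - 70 = 505/21 - 70 = -965/21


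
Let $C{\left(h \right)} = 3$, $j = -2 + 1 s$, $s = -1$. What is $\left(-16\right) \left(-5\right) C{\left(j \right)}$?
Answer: $240$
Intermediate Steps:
$j = -3$ ($j = -2 + 1 \left(-1\right) = -2 - 1 = -3$)
$\left(-16\right) \left(-5\right) C{\left(j \right)} = \left(-16\right) \left(-5\right) 3 = 80 \cdot 3 = 240$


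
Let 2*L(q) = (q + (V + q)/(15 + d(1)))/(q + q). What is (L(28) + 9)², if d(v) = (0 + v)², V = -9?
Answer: 275394025/3211264 ≈ 85.759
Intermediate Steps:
d(v) = v²
L(q) = (-9/16 + 17*q/16)/(4*q) (L(q) = ((q + (-9 + q)/(15 + 1²))/(q + q))/2 = ((q + (-9 + q)/(15 + 1))/((2*q)))/2 = ((q + (-9 + q)/16)*(1/(2*q)))/2 = ((q + (-9 + q)*(1/16))*(1/(2*q)))/2 = ((q + (-9/16 + q/16))*(1/(2*q)))/2 = ((-9/16 + 17*q/16)*(1/(2*q)))/2 = ((-9/16 + 17*q/16)/(2*q))/2 = (-9/16 + 17*q/16)/(4*q))
(L(28) + 9)² = ((1/64)*(-9 + 17*28)/28 + 9)² = ((1/64)*(1/28)*(-9 + 476) + 9)² = ((1/64)*(1/28)*467 + 9)² = (467/1792 + 9)² = (16595/1792)² = 275394025/3211264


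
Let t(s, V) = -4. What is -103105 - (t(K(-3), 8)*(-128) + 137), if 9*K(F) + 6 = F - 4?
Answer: -103754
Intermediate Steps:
K(F) = -10/9 + F/9 (K(F) = -2/3 + (F - 4)/9 = -2/3 + (-4 + F)/9 = -2/3 + (-4/9 + F/9) = -10/9 + F/9)
-103105 - (t(K(-3), 8)*(-128) + 137) = -103105 - (-4*(-128) + 137) = -103105 - (512 + 137) = -103105 - 1*649 = -103105 - 649 = -103754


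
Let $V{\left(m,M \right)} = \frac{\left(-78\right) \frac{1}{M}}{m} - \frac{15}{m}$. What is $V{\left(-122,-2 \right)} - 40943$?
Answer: $- \frac{2497535}{61} \approx -40943.0$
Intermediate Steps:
$V{\left(m,M \right)} = - \frac{15}{m} - \frac{78}{M m}$ ($V{\left(m,M \right)} = - \frac{78}{M m} - \frac{15}{m} = - \frac{15}{m} - \frac{78}{M m}$)
$V{\left(-122,-2 \right)} - 40943 = \frac{3 \left(-26 - -10\right)}{\left(-2\right) \left(-122\right)} - 40943 = 3 \left(- \frac{1}{2}\right) \left(- \frac{1}{122}\right) \left(-26 + 10\right) - 40943 = 3 \left(- \frac{1}{2}\right) \left(- \frac{1}{122}\right) \left(-16\right) - 40943 = - \frac{12}{61} - 40943 = - \frac{2497535}{61}$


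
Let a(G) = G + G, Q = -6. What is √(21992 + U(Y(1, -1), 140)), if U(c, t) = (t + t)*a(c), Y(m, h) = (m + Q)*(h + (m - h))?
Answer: 2*√4798 ≈ 138.54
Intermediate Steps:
a(G) = 2*G
Y(m, h) = m*(-6 + m) (Y(m, h) = (m - 6)*(h + (m - h)) = (-6 + m)*m = m*(-6 + m))
U(c, t) = 4*c*t (U(c, t) = (t + t)*(2*c) = (2*t)*(2*c) = 4*c*t)
√(21992 + U(Y(1, -1), 140)) = √(21992 + 4*(1*(-6 + 1))*140) = √(21992 + 4*(1*(-5))*140) = √(21992 + 4*(-5)*140) = √(21992 - 2800) = √19192 = 2*√4798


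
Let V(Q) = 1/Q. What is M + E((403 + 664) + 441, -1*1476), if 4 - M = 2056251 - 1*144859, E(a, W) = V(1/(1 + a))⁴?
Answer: 5185095969173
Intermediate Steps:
E(a, W) = (1 + a)⁴ (E(a, W) = (1/(1/(1 + a)))⁴ = (1 + a)⁴)
M = -1911388 (M = 4 - (2056251 - 1*144859) = 4 - (2056251 - 144859) = 4 - 1*1911392 = 4 - 1911392 = -1911388)
M + E((403 + 664) + 441, -1*1476) = -1911388 + (1 + ((403 + 664) + 441))⁴ = -1911388 + (1 + (1067 + 441))⁴ = -1911388 + (1 + 1508)⁴ = -1911388 + 1509⁴ = -1911388 + 5185097880561 = 5185095969173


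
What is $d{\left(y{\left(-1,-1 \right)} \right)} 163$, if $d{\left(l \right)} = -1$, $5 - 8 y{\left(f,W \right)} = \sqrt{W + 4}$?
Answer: $-163$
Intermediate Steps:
$y{\left(f,W \right)} = \frac{5}{8} - \frac{\sqrt{4 + W}}{8}$ ($y{\left(f,W \right)} = \frac{5}{8} - \frac{\sqrt{W + 4}}{8} = \frac{5}{8} - \frac{\sqrt{4 + W}}{8}$)
$d{\left(y{\left(-1,-1 \right)} \right)} 163 = \left(-1\right) 163 = -163$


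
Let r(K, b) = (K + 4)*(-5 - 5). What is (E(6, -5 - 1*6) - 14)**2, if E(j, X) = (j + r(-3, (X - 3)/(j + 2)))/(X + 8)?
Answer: 1444/9 ≈ 160.44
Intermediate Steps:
r(K, b) = -40 - 10*K (r(K, b) = (4 + K)*(-10) = -40 - 10*K)
E(j, X) = (-10 + j)/(8 + X) (E(j, X) = (j + (-40 - 10*(-3)))/(X + 8) = (j + (-40 + 30))/(8 + X) = (j - 10)/(8 + X) = (-10 + j)/(8 + X))
(E(6, -5 - 1*6) - 14)**2 = ((-10 + 6)/(8 + (-5 - 1*6)) - 14)**2 = (-4/(8 + (-5 - 6)) - 14)**2 = (-4/(8 - 11) - 14)**2 = (-4/(-3) - 14)**2 = (-1/3*(-4) - 14)**2 = (4/3 - 14)**2 = (-38/3)**2 = 1444/9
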